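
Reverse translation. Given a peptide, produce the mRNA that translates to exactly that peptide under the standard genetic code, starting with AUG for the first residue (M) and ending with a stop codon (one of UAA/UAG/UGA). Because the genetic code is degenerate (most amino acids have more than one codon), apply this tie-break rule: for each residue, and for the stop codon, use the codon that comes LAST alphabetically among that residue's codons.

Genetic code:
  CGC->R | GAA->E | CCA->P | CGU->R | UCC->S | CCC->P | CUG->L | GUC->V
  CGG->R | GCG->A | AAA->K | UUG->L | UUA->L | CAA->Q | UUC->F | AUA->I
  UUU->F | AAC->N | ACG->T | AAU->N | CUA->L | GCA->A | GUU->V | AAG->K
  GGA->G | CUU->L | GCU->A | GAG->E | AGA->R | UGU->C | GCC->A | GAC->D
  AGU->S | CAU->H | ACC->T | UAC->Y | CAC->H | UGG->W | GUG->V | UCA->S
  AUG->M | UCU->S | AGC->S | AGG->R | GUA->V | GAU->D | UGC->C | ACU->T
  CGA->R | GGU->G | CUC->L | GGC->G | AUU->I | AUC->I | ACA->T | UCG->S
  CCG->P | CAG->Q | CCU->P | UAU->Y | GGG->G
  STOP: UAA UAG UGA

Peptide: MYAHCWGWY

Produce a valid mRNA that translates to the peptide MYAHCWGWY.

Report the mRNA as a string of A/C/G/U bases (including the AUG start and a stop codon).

Answer: mRNA: AUGUAUGCUCAUUGUUGGGGUUGGUAUUGA

Derivation:
residue 1: M -> AUG (start codon)
residue 2: Y codons sorted = UAC,UAU -> pick last = UAU
residue 3: A codons sorted = GCA,GCC,GCG,GCU -> pick last = GCU
residue 4: H codons sorted = CAC,CAU -> pick last = CAU
residue 5: C codons sorted = UGC,UGU -> pick last = UGU
residue 6: W -> UGG (only codon)
residue 7: G codons sorted = GGA,GGC,GGG,GGU -> pick last = GGU
residue 8: W -> UGG (only codon)
residue 9: Y codons sorted = UAC,UAU -> pick last = UAU
terminator: stop codons sorted = UAA,UAG,UGA -> pick last = UGA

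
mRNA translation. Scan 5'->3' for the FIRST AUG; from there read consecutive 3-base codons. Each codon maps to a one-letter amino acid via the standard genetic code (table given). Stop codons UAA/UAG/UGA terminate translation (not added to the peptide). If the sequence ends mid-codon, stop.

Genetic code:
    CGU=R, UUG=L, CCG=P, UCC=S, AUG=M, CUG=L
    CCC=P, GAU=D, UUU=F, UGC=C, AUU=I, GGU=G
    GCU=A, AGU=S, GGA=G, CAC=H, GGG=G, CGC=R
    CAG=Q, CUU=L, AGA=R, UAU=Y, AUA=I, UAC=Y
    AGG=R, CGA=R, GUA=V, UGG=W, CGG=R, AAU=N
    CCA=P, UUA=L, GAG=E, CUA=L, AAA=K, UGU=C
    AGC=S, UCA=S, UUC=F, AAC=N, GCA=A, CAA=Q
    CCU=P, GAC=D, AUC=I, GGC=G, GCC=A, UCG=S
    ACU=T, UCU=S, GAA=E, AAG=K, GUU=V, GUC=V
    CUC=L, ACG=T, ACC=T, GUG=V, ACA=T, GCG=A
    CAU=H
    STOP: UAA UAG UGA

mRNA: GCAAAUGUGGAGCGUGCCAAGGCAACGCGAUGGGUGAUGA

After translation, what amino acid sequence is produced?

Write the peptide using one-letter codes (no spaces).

Answer: MWSVPRQRDG

Derivation:
start AUG at pos 4
pos 4: AUG -> M; peptide=M
pos 7: UGG -> W; peptide=MW
pos 10: AGC -> S; peptide=MWS
pos 13: GUG -> V; peptide=MWSV
pos 16: CCA -> P; peptide=MWSVP
pos 19: AGG -> R; peptide=MWSVPR
pos 22: CAA -> Q; peptide=MWSVPRQ
pos 25: CGC -> R; peptide=MWSVPRQR
pos 28: GAU -> D; peptide=MWSVPRQRD
pos 31: GGG -> G; peptide=MWSVPRQRDG
pos 34: UGA -> STOP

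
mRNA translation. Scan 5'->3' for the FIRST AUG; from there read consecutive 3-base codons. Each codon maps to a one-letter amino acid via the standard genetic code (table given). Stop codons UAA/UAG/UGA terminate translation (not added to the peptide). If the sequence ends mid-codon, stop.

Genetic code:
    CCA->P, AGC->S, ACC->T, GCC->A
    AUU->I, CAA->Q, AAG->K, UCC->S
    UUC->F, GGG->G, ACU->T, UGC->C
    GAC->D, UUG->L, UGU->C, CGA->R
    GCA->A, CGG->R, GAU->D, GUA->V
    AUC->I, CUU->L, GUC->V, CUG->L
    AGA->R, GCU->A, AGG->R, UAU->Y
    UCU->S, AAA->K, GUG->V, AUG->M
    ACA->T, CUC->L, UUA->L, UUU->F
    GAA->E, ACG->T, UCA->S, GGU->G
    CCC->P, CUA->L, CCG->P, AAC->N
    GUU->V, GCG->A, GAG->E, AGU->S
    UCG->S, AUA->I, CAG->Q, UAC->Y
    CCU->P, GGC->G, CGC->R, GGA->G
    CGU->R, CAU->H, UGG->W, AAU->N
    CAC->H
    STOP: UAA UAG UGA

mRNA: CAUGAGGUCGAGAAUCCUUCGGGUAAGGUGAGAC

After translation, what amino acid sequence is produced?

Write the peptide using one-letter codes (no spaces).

start AUG at pos 1
pos 1: AUG -> M; peptide=M
pos 4: AGG -> R; peptide=MR
pos 7: UCG -> S; peptide=MRS
pos 10: AGA -> R; peptide=MRSR
pos 13: AUC -> I; peptide=MRSRI
pos 16: CUU -> L; peptide=MRSRIL
pos 19: CGG -> R; peptide=MRSRILR
pos 22: GUA -> V; peptide=MRSRILRV
pos 25: AGG -> R; peptide=MRSRILRVR
pos 28: UGA -> STOP

Answer: MRSRILRVR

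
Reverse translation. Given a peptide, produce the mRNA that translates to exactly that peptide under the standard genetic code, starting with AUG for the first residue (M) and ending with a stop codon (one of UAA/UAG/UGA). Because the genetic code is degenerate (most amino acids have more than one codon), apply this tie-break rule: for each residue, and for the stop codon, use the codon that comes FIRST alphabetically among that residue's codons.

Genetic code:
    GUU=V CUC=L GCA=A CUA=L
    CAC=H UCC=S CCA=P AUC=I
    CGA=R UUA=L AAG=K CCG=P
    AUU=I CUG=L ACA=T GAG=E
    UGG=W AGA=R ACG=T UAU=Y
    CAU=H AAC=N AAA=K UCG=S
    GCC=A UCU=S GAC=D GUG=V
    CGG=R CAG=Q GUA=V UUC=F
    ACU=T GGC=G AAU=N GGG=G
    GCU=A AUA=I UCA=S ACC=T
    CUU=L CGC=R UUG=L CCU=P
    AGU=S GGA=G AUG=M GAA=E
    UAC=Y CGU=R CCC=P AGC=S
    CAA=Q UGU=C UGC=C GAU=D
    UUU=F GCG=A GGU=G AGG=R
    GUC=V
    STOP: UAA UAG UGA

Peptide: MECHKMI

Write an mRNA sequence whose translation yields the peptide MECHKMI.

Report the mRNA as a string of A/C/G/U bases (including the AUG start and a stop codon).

residue 1: M -> AUG (start codon)
residue 2: E codons sorted = GAA,GAG -> pick first = GAA
residue 3: C codons sorted = UGC,UGU -> pick first = UGC
residue 4: H codons sorted = CAC,CAU -> pick first = CAC
residue 5: K codons sorted = AAA,AAG -> pick first = AAA
residue 6: M -> AUG (only codon)
residue 7: I codons sorted = AUA,AUC,AUU -> pick first = AUA
terminator: stop codons sorted = UAA,UAG,UGA -> pick first = UAA

Answer: mRNA: AUGGAAUGCCACAAAAUGAUAUAA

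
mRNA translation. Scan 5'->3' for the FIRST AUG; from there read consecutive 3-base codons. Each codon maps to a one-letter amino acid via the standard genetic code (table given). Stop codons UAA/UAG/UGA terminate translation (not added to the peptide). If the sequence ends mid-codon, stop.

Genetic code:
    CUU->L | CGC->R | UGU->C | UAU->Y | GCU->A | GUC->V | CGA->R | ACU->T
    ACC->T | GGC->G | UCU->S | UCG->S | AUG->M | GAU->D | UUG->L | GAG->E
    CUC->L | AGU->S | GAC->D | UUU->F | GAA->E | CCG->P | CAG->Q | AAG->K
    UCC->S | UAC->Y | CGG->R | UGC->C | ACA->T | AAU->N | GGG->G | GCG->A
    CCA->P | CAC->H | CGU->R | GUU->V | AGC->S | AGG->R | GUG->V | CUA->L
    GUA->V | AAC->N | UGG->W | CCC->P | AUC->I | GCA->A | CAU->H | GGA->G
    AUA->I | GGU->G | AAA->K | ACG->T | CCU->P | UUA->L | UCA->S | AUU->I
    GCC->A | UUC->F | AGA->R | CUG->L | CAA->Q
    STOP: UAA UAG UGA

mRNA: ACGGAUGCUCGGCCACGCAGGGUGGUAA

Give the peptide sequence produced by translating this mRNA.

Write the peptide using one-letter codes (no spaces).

Answer: MLGHAGW

Derivation:
start AUG at pos 4
pos 4: AUG -> M; peptide=M
pos 7: CUC -> L; peptide=ML
pos 10: GGC -> G; peptide=MLG
pos 13: CAC -> H; peptide=MLGH
pos 16: GCA -> A; peptide=MLGHA
pos 19: GGG -> G; peptide=MLGHAG
pos 22: UGG -> W; peptide=MLGHAGW
pos 25: UAA -> STOP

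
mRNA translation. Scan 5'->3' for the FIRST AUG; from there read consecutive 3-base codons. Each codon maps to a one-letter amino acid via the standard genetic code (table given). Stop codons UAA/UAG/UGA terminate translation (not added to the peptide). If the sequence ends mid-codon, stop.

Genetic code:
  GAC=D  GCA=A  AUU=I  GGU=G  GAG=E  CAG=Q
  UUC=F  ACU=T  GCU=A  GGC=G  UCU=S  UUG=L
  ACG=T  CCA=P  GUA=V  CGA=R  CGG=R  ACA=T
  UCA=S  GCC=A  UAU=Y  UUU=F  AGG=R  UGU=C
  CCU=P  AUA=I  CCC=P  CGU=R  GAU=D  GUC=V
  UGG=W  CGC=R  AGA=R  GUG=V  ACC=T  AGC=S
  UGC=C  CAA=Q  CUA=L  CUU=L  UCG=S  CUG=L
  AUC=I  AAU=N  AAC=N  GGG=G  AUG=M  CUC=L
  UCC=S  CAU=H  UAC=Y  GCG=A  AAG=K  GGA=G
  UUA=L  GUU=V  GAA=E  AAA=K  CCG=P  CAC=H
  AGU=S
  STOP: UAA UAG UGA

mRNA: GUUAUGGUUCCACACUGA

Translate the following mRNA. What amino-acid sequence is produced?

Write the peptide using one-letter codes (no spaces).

Answer: MVPH

Derivation:
start AUG at pos 3
pos 3: AUG -> M; peptide=M
pos 6: GUU -> V; peptide=MV
pos 9: CCA -> P; peptide=MVP
pos 12: CAC -> H; peptide=MVPH
pos 15: UGA -> STOP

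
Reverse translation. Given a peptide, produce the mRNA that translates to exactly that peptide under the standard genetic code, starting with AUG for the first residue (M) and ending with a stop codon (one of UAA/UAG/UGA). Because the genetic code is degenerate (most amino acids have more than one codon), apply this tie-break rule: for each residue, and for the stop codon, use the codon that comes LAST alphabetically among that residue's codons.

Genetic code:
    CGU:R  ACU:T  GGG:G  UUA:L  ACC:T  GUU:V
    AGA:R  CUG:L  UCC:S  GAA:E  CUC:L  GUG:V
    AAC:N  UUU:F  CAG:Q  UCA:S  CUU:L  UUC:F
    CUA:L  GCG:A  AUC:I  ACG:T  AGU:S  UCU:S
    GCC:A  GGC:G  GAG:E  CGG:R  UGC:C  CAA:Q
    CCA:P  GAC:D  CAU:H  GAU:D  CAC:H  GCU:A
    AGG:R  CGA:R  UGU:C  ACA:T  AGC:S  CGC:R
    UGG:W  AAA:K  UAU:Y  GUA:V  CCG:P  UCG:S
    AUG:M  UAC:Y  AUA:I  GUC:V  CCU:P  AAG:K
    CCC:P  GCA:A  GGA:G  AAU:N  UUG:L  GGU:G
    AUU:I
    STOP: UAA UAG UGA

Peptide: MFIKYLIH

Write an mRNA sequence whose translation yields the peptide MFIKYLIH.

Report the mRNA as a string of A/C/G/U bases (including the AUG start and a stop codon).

residue 1: M -> AUG (start codon)
residue 2: F codons sorted = UUC,UUU -> pick last = UUU
residue 3: I codons sorted = AUA,AUC,AUU -> pick last = AUU
residue 4: K codons sorted = AAA,AAG -> pick last = AAG
residue 5: Y codons sorted = UAC,UAU -> pick last = UAU
residue 6: L codons sorted = CUA,CUC,CUG,CUU,UUA,UUG -> pick last = UUG
residue 7: I codons sorted = AUA,AUC,AUU -> pick last = AUU
residue 8: H codons sorted = CAC,CAU -> pick last = CAU
terminator: stop codons sorted = UAA,UAG,UGA -> pick last = UGA

Answer: mRNA: AUGUUUAUUAAGUAUUUGAUUCAUUGA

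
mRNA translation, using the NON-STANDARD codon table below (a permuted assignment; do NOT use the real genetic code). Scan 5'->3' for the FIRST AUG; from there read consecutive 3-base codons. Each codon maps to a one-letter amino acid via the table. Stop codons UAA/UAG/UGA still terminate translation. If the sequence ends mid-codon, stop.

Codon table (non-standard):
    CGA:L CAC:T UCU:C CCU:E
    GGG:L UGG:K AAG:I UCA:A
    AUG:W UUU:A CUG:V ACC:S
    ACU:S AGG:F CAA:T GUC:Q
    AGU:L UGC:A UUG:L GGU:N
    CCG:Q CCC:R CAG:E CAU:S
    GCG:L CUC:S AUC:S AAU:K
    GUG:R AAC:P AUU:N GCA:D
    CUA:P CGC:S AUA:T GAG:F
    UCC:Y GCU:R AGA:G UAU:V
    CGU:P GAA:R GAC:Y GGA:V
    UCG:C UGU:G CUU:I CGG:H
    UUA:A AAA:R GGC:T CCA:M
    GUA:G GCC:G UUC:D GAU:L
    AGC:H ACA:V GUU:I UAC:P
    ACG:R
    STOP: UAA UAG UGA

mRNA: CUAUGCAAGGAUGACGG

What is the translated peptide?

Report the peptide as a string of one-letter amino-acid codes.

Answer: WTV

Derivation:
start AUG at pos 2
pos 2: AUG -> W; peptide=W
pos 5: CAA -> T; peptide=WT
pos 8: GGA -> V; peptide=WTV
pos 11: UGA -> STOP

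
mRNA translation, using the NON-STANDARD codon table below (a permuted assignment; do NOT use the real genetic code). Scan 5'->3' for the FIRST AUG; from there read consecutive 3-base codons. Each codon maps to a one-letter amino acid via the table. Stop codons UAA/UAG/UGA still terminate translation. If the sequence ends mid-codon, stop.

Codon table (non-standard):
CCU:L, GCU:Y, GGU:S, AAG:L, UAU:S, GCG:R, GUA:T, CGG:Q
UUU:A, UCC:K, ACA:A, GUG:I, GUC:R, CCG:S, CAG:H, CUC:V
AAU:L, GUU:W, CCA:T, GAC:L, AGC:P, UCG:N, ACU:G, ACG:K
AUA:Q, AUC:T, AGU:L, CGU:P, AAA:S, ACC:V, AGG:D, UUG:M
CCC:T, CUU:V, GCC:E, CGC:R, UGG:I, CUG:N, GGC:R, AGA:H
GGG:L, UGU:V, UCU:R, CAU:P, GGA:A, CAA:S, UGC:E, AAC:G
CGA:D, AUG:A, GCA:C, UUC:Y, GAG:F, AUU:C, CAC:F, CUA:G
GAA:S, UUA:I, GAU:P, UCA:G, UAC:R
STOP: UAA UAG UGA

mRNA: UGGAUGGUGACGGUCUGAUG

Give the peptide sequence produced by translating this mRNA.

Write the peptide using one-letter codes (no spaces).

Answer: AIKR

Derivation:
start AUG at pos 3
pos 3: AUG -> A; peptide=A
pos 6: GUG -> I; peptide=AI
pos 9: ACG -> K; peptide=AIK
pos 12: GUC -> R; peptide=AIKR
pos 15: UGA -> STOP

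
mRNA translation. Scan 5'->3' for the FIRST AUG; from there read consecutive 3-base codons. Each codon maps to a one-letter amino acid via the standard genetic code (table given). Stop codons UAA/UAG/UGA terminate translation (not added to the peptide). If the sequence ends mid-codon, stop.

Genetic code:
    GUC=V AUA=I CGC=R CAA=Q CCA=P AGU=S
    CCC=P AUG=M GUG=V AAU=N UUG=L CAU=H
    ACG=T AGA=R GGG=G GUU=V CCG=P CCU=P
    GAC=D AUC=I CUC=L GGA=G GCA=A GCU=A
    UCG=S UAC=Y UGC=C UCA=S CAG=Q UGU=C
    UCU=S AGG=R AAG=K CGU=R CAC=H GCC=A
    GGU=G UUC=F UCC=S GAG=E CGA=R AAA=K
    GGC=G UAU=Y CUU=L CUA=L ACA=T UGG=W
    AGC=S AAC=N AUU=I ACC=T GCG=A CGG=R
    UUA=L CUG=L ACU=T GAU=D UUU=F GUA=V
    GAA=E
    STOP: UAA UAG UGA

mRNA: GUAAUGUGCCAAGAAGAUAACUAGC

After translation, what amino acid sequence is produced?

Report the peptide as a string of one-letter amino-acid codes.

start AUG at pos 3
pos 3: AUG -> M; peptide=M
pos 6: UGC -> C; peptide=MC
pos 9: CAA -> Q; peptide=MCQ
pos 12: GAA -> E; peptide=MCQE
pos 15: GAU -> D; peptide=MCQED
pos 18: AAC -> N; peptide=MCQEDN
pos 21: UAG -> STOP

Answer: MCQEDN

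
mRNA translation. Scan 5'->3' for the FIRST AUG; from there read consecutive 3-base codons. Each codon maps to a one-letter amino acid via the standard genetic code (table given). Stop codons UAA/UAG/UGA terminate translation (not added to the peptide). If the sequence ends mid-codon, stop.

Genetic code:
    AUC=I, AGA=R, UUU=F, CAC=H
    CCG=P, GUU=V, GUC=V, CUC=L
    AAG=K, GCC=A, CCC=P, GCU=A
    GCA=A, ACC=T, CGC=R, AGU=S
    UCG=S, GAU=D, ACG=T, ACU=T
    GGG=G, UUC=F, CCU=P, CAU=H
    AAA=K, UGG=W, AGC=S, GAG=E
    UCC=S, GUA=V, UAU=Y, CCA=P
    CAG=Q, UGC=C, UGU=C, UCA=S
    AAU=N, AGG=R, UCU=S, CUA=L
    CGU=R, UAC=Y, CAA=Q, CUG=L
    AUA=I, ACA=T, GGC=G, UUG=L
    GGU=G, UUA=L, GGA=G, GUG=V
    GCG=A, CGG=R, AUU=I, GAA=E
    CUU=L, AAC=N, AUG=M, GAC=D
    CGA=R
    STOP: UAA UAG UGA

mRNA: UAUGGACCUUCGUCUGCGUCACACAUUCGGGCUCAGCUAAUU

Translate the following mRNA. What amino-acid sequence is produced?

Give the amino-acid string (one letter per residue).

Answer: MDLRLRHTFGLS

Derivation:
start AUG at pos 1
pos 1: AUG -> M; peptide=M
pos 4: GAC -> D; peptide=MD
pos 7: CUU -> L; peptide=MDL
pos 10: CGU -> R; peptide=MDLR
pos 13: CUG -> L; peptide=MDLRL
pos 16: CGU -> R; peptide=MDLRLR
pos 19: CAC -> H; peptide=MDLRLRH
pos 22: ACA -> T; peptide=MDLRLRHT
pos 25: UUC -> F; peptide=MDLRLRHTF
pos 28: GGG -> G; peptide=MDLRLRHTFG
pos 31: CUC -> L; peptide=MDLRLRHTFGL
pos 34: AGC -> S; peptide=MDLRLRHTFGLS
pos 37: UAA -> STOP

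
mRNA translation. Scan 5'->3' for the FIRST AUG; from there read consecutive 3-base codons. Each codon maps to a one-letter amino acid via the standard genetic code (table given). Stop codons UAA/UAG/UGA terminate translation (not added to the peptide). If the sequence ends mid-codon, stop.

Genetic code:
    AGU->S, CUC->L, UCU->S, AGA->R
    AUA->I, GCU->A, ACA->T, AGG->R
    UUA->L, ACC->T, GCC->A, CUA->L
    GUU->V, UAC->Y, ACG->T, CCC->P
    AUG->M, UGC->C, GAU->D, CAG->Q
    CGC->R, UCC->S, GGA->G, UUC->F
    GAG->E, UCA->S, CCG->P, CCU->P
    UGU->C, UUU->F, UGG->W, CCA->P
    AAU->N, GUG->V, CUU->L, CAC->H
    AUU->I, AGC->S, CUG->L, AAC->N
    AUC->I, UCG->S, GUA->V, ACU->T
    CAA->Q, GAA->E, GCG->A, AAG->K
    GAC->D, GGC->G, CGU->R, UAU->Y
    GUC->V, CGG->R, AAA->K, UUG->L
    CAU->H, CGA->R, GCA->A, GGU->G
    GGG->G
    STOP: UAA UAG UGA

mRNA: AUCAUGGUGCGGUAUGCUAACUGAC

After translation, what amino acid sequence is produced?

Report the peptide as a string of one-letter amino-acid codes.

Answer: MVRYAN

Derivation:
start AUG at pos 3
pos 3: AUG -> M; peptide=M
pos 6: GUG -> V; peptide=MV
pos 9: CGG -> R; peptide=MVR
pos 12: UAU -> Y; peptide=MVRY
pos 15: GCU -> A; peptide=MVRYA
pos 18: AAC -> N; peptide=MVRYAN
pos 21: UGA -> STOP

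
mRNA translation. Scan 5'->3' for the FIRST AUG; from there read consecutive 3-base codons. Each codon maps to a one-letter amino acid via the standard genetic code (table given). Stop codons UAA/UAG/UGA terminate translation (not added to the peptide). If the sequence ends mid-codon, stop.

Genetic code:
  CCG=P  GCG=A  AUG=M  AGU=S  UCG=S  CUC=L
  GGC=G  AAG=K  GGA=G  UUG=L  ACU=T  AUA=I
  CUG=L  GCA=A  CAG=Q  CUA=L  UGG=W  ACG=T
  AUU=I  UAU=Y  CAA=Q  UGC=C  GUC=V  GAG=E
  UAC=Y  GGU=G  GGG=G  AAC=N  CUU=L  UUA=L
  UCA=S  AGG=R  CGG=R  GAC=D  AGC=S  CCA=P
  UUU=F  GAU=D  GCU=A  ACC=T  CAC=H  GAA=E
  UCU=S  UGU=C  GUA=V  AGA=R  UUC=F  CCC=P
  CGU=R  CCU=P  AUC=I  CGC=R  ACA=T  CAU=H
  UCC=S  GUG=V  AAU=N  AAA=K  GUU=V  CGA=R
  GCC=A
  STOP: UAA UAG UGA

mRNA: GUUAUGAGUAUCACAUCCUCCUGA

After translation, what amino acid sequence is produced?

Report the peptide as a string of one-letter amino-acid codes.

start AUG at pos 3
pos 3: AUG -> M; peptide=M
pos 6: AGU -> S; peptide=MS
pos 9: AUC -> I; peptide=MSI
pos 12: ACA -> T; peptide=MSIT
pos 15: UCC -> S; peptide=MSITS
pos 18: UCC -> S; peptide=MSITSS
pos 21: UGA -> STOP

Answer: MSITSS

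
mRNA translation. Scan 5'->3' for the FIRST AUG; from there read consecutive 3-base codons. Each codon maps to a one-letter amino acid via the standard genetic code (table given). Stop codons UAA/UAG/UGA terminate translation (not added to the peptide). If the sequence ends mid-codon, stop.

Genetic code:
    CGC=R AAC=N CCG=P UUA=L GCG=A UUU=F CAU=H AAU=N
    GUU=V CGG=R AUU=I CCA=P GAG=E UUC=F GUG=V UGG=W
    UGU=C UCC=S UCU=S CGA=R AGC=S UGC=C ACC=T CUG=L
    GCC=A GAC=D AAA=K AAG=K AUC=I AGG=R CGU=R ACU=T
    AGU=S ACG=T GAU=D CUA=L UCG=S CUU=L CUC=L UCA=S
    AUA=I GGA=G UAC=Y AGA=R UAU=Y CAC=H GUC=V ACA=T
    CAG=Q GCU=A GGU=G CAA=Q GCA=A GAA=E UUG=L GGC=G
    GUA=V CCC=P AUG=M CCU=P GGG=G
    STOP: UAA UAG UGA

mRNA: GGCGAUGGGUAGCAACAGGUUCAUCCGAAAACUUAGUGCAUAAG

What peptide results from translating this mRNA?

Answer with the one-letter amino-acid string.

Answer: MGSNRFIRKLSA

Derivation:
start AUG at pos 4
pos 4: AUG -> M; peptide=M
pos 7: GGU -> G; peptide=MG
pos 10: AGC -> S; peptide=MGS
pos 13: AAC -> N; peptide=MGSN
pos 16: AGG -> R; peptide=MGSNR
pos 19: UUC -> F; peptide=MGSNRF
pos 22: AUC -> I; peptide=MGSNRFI
pos 25: CGA -> R; peptide=MGSNRFIR
pos 28: AAA -> K; peptide=MGSNRFIRK
pos 31: CUU -> L; peptide=MGSNRFIRKL
pos 34: AGU -> S; peptide=MGSNRFIRKLS
pos 37: GCA -> A; peptide=MGSNRFIRKLSA
pos 40: UAA -> STOP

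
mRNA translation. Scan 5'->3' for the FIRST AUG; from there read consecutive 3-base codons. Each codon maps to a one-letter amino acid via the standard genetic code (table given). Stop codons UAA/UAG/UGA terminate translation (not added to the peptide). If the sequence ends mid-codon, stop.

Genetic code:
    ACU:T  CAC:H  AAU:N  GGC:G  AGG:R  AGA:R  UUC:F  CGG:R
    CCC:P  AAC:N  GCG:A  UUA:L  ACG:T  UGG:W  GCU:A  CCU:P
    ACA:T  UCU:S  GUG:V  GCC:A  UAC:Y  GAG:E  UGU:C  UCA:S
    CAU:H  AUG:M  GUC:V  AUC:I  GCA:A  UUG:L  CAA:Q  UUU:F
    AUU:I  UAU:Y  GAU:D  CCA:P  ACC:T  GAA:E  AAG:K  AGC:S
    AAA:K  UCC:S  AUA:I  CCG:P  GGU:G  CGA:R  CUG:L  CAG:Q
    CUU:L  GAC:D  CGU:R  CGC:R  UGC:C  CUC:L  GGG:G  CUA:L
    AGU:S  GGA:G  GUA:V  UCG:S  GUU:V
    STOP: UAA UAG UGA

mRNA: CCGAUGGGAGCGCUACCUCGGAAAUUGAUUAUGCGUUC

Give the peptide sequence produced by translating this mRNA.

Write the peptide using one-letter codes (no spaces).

Answer: MGALPRKLIMR

Derivation:
start AUG at pos 3
pos 3: AUG -> M; peptide=M
pos 6: GGA -> G; peptide=MG
pos 9: GCG -> A; peptide=MGA
pos 12: CUA -> L; peptide=MGAL
pos 15: CCU -> P; peptide=MGALP
pos 18: CGG -> R; peptide=MGALPR
pos 21: AAA -> K; peptide=MGALPRK
pos 24: UUG -> L; peptide=MGALPRKL
pos 27: AUU -> I; peptide=MGALPRKLI
pos 30: AUG -> M; peptide=MGALPRKLIM
pos 33: CGU -> R; peptide=MGALPRKLIMR
pos 36: only 2 nt remain (<3), stop (end of mRNA)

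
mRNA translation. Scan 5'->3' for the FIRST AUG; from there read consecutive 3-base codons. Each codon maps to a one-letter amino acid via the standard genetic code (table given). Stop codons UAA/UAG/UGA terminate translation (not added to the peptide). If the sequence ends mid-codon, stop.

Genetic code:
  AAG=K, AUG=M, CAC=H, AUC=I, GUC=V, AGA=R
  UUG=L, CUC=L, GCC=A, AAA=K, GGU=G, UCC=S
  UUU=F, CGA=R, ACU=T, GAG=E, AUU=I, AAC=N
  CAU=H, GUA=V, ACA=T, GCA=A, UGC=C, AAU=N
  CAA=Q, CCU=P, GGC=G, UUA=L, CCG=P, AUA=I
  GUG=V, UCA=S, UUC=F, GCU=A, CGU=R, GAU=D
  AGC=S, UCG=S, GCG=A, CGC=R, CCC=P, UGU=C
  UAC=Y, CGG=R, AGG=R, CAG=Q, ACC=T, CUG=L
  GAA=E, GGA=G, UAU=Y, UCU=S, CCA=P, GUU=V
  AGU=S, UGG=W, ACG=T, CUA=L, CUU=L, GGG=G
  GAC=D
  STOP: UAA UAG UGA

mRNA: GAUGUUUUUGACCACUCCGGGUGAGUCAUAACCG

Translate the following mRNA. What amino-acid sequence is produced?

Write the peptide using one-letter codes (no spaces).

start AUG at pos 1
pos 1: AUG -> M; peptide=M
pos 4: UUU -> F; peptide=MF
pos 7: UUG -> L; peptide=MFL
pos 10: ACC -> T; peptide=MFLT
pos 13: ACU -> T; peptide=MFLTT
pos 16: CCG -> P; peptide=MFLTTP
pos 19: GGU -> G; peptide=MFLTTPG
pos 22: GAG -> E; peptide=MFLTTPGE
pos 25: UCA -> S; peptide=MFLTTPGES
pos 28: UAA -> STOP

Answer: MFLTTPGES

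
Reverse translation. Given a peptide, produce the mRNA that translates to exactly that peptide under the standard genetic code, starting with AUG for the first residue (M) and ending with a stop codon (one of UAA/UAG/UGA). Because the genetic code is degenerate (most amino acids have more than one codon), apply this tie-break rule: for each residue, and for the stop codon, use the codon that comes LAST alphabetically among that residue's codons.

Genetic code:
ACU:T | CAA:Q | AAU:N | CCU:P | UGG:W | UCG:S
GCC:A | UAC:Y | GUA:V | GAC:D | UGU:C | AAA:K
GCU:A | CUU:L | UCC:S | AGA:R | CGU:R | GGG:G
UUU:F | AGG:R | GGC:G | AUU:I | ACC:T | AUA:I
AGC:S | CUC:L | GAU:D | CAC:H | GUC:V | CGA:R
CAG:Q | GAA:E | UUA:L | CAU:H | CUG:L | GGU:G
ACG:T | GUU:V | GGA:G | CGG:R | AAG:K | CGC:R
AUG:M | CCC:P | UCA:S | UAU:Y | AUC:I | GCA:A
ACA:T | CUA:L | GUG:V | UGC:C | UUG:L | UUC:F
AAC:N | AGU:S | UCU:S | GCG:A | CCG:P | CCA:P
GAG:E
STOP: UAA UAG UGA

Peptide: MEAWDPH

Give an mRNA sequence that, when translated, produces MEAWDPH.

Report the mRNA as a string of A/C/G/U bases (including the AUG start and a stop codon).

residue 1: M -> AUG (start codon)
residue 2: E codons sorted = GAA,GAG -> pick last = GAG
residue 3: A codons sorted = GCA,GCC,GCG,GCU -> pick last = GCU
residue 4: W -> UGG (only codon)
residue 5: D codons sorted = GAC,GAU -> pick last = GAU
residue 6: P codons sorted = CCA,CCC,CCG,CCU -> pick last = CCU
residue 7: H codons sorted = CAC,CAU -> pick last = CAU
terminator: stop codons sorted = UAA,UAG,UGA -> pick last = UGA

Answer: mRNA: AUGGAGGCUUGGGAUCCUCAUUGA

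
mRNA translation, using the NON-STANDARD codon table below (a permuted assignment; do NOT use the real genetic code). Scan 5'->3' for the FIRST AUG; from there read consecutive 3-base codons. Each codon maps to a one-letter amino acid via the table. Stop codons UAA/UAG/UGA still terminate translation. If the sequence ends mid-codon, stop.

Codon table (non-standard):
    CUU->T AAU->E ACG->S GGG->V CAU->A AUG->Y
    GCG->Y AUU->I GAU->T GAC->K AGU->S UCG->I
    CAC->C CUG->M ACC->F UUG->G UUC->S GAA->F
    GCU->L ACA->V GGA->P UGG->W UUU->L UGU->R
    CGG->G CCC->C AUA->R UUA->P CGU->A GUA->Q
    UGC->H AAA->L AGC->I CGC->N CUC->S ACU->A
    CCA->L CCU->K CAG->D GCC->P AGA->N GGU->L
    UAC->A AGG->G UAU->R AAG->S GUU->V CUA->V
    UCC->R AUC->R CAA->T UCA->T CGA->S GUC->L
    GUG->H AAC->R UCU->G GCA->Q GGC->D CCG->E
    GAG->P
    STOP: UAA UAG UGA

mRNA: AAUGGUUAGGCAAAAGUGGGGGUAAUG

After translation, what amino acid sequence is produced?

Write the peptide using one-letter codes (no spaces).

start AUG at pos 1
pos 1: AUG -> Y; peptide=Y
pos 4: GUU -> V; peptide=YV
pos 7: AGG -> G; peptide=YVG
pos 10: CAA -> T; peptide=YVGT
pos 13: AAG -> S; peptide=YVGTS
pos 16: UGG -> W; peptide=YVGTSW
pos 19: GGG -> V; peptide=YVGTSWV
pos 22: UAA -> STOP

Answer: YVGTSWV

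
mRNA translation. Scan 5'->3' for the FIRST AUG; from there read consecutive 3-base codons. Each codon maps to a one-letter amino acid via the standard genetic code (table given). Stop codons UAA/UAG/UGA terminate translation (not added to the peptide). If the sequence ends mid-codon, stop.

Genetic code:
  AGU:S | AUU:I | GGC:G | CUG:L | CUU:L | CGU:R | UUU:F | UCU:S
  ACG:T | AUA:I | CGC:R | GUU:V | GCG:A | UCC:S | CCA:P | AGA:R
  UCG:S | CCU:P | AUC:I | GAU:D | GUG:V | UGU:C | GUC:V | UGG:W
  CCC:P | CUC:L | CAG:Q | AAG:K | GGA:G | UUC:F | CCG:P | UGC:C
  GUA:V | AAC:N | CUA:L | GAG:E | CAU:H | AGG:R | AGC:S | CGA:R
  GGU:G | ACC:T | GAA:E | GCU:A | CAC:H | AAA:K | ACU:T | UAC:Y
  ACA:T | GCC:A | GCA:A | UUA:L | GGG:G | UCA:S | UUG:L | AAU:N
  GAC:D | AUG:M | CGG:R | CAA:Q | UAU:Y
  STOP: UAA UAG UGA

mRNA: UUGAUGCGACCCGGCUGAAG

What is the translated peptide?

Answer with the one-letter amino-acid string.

start AUG at pos 3
pos 3: AUG -> M; peptide=M
pos 6: CGA -> R; peptide=MR
pos 9: CCC -> P; peptide=MRP
pos 12: GGC -> G; peptide=MRPG
pos 15: UGA -> STOP

Answer: MRPG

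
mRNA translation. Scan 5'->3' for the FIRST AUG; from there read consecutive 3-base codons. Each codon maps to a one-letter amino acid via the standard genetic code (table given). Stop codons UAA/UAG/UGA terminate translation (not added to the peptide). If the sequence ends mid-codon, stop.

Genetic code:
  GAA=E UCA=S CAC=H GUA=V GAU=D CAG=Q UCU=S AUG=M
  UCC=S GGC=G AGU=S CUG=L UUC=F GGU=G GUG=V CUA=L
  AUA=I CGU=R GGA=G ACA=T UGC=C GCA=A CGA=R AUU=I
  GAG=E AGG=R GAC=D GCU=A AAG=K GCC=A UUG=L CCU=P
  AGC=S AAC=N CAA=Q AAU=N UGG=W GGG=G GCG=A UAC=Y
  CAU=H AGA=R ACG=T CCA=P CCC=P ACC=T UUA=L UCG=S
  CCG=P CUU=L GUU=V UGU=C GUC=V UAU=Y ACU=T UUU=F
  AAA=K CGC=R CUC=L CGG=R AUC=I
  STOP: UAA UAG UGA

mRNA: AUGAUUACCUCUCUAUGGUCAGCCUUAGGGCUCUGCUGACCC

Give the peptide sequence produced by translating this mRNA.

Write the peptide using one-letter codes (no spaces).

Answer: MITSLWSALGLC

Derivation:
start AUG at pos 0
pos 0: AUG -> M; peptide=M
pos 3: AUU -> I; peptide=MI
pos 6: ACC -> T; peptide=MIT
pos 9: UCU -> S; peptide=MITS
pos 12: CUA -> L; peptide=MITSL
pos 15: UGG -> W; peptide=MITSLW
pos 18: UCA -> S; peptide=MITSLWS
pos 21: GCC -> A; peptide=MITSLWSA
pos 24: UUA -> L; peptide=MITSLWSAL
pos 27: GGG -> G; peptide=MITSLWSALG
pos 30: CUC -> L; peptide=MITSLWSALGL
pos 33: UGC -> C; peptide=MITSLWSALGLC
pos 36: UGA -> STOP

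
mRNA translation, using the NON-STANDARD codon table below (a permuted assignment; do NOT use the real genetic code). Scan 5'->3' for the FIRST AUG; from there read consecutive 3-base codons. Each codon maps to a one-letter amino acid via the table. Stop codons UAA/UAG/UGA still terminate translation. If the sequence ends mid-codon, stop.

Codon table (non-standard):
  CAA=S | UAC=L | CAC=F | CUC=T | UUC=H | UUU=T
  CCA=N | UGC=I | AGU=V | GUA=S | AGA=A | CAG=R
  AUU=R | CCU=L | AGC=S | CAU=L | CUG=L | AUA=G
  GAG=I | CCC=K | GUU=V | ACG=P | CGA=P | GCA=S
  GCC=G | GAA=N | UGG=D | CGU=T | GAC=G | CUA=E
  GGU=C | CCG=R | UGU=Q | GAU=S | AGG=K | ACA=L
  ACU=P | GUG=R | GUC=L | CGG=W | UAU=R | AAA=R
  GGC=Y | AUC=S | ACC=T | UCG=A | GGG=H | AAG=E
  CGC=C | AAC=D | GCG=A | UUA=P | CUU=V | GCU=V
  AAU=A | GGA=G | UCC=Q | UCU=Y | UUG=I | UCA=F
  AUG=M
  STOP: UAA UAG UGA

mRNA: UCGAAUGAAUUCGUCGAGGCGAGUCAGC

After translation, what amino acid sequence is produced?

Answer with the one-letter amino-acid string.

start AUG at pos 4
pos 4: AUG -> M; peptide=M
pos 7: AAU -> A; peptide=MA
pos 10: UCG -> A; peptide=MAA
pos 13: UCG -> A; peptide=MAAA
pos 16: AGG -> K; peptide=MAAAK
pos 19: CGA -> P; peptide=MAAAKP
pos 22: GUC -> L; peptide=MAAAKPL
pos 25: AGC -> S; peptide=MAAAKPLS
pos 28: only 0 nt remain (<3), stop (end of mRNA)

Answer: MAAAKPLS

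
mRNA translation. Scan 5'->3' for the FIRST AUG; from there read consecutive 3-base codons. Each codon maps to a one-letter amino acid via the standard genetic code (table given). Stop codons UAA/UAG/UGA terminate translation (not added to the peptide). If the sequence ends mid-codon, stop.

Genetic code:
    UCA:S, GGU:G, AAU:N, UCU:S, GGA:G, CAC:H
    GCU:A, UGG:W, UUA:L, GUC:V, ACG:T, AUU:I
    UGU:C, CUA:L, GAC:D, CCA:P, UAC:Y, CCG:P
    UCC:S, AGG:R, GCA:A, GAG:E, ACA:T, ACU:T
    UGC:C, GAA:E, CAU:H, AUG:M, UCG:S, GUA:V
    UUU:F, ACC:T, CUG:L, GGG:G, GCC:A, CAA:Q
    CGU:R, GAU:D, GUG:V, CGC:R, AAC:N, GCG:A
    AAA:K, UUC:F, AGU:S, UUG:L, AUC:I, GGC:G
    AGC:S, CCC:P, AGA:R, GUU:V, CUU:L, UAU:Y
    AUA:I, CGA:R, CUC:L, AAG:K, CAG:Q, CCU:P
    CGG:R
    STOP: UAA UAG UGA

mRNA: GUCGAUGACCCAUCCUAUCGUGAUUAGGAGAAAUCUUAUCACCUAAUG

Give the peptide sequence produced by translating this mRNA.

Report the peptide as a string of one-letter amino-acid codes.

Answer: MTHPIVIRRNLIT

Derivation:
start AUG at pos 4
pos 4: AUG -> M; peptide=M
pos 7: ACC -> T; peptide=MT
pos 10: CAU -> H; peptide=MTH
pos 13: CCU -> P; peptide=MTHP
pos 16: AUC -> I; peptide=MTHPI
pos 19: GUG -> V; peptide=MTHPIV
pos 22: AUU -> I; peptide=MTHPIVI
pos 25: AGG -> R; peptide=MTHPIVIR
pos 28: AGA -> R; peptide=MTHPIVIRR
pos 31: AAU -> N; peptide=MTHPIVIRRN
pos 34: CUU -> L; peptide=MTHPIVIRRNL
pos 37: AUC -> I; peptide=MTHPIVIRRNLI
pos 40: ACC -> T; peptide=MTHPIVIRRNLIT
pos 43: UAA -> STOP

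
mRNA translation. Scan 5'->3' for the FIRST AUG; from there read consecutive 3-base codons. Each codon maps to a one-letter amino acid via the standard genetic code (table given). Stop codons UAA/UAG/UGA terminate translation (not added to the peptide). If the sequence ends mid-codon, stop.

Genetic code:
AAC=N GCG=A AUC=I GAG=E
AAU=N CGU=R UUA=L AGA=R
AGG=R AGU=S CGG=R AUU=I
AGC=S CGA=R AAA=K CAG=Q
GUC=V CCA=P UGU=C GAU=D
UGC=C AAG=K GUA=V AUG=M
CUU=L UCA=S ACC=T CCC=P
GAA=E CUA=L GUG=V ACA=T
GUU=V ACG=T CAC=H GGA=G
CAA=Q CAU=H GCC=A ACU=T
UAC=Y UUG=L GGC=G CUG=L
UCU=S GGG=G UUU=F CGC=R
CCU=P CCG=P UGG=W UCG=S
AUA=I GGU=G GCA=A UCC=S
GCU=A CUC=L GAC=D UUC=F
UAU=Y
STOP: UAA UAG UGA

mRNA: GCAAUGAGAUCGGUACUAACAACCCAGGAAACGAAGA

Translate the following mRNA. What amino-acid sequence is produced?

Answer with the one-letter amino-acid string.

start AUG at pos 3
pos 3: AUG -> M; peptide=M
pos 6: AGA -> R; peptide=MR
pos 9: UCG -> S; peptide=MRS
pos 12: GUA -> V; peptide=MRSV
pos 15: CUA -> L; peptide=MRSVL
pos 18: ACA -> T; peptide=MRSVLT
pos 21: ACC -> T; peptide=MRSVLTT
pos 24: CAG -> Q; peptide=MRSVLTTQ
pos 27: GAA -> E; peptide=MRSVLTTQE
pos 30: ACG -> T; peptide=MRSVLTTQET
pos 33: AAG -> K; peptide=MRSVLTTQETK
pos 36: only 1 nt remain (<3), stop (end of mRNA)

Answer: MRSVLTTQETK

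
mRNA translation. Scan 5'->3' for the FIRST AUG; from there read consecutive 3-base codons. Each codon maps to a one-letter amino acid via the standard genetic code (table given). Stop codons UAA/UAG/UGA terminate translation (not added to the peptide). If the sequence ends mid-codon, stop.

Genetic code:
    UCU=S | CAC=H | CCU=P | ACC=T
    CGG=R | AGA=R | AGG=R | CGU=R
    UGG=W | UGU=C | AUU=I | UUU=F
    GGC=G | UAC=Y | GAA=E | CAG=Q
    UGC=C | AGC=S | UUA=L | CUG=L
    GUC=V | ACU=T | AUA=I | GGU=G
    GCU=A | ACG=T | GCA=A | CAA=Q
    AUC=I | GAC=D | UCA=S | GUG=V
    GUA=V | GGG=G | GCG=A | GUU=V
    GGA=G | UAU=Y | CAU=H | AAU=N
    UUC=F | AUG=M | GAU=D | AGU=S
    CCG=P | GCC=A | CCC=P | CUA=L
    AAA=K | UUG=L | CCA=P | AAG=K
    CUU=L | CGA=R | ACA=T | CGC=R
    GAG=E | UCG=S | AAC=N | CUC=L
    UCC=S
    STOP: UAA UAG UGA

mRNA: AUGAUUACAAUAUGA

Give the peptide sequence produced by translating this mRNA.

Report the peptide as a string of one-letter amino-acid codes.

Answer: MITI

Derivation:
start AUG at pos 0
pos 0: AUG -> M; peptide=M
pos 3: AUU -> I; peptide=MI
pos 6: ACA -> T; peptide=MIT
pos 9: AUA -> I; peptide=MITI
pos 12: UGA -> STOP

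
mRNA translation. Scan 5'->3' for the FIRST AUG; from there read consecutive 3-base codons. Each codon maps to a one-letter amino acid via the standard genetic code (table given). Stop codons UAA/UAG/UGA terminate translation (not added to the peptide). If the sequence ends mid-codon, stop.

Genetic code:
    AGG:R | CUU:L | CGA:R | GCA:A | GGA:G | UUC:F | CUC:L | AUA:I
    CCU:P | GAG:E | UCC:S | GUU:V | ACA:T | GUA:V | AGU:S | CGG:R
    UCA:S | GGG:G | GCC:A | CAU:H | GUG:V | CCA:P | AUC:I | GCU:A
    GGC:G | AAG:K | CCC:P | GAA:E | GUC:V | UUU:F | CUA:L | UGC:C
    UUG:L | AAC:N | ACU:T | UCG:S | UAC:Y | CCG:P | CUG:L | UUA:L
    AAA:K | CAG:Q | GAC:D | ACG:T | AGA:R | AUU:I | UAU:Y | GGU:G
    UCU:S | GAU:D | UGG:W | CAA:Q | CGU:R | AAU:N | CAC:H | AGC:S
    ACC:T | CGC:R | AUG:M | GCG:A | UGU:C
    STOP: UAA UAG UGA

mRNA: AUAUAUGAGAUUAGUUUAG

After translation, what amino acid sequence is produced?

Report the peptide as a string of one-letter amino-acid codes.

start AUG at pos 4
pos 4: AUG -> M; peptide=M
pos 7: AGA -> R; peptide=MR
pos 10: UUA -> L; peptide=MRL
pos 13: GUU -> V; peptide=MRLV
pos 16: UAG -> STOP

Answer: MRLV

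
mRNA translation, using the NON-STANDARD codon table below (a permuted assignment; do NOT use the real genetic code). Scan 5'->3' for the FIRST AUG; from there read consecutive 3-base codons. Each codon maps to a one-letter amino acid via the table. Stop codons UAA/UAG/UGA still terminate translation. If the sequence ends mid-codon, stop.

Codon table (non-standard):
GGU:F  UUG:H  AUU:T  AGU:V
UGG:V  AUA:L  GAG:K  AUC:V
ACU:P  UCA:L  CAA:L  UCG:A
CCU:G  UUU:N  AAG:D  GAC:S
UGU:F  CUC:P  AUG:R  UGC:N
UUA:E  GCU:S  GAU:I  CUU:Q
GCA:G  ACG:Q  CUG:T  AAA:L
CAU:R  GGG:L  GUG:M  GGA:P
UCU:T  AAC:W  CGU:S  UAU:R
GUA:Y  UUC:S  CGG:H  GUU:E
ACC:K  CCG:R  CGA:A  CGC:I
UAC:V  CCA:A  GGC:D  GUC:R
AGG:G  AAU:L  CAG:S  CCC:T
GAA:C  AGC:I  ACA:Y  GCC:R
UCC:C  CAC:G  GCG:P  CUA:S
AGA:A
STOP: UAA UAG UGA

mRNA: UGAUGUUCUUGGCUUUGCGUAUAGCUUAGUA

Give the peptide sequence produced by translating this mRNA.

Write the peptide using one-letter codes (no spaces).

start AUG at pos 2
pos 2: AUG -> R; peptide=R
pos 5: UUC -> S; peptide=RS
pos 8: UUG -> H; peptide=RSH
pos 11: GCU -> S; peptide=RSHS
pos 14: UUG -> H; peptide=RSHSH
pos 17: CGU -> S; peptide=RSHSHS
pos 20: AUA -> L; peptide=RSHSHSL
pos 23: GCU -> S; peptide=RSHSHSLS
pos 26: UAG -> STOP

Answer: RSHSHSLS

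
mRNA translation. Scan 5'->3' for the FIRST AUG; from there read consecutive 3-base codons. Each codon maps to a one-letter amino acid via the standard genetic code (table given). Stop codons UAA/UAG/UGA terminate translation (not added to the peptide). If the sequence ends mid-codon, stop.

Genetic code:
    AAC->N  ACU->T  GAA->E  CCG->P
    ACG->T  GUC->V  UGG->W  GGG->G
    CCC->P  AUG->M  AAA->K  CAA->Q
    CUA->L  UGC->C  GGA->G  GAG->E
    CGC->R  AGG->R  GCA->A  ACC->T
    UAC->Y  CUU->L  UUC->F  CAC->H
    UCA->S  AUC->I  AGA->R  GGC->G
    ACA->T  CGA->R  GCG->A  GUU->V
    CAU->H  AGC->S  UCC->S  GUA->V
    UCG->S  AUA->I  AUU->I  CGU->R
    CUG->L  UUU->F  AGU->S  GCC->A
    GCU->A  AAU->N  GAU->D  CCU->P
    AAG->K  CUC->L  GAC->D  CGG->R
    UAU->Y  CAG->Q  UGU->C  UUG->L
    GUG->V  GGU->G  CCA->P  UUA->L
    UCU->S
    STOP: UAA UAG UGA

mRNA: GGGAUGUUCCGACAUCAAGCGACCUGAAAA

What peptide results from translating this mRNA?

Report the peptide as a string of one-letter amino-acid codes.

Answer: MFRHQAT

Derivation:
start AUG at pos 3
pos 3: AUG -> M; peptide=M
pos 6: UUC -> F; peptide=MF
pos 9: CGA -> R; peptide=MFR
pos 12: CAU -> H; peptide=MFRH
pos 15: CAA -> Q; peptide=MFRHQ
pos 18: GCG -> A; peptide=MFRHQA
pos 21: ACC -> T; peptide=MFRHQAT
pos 24: UGA -> STOP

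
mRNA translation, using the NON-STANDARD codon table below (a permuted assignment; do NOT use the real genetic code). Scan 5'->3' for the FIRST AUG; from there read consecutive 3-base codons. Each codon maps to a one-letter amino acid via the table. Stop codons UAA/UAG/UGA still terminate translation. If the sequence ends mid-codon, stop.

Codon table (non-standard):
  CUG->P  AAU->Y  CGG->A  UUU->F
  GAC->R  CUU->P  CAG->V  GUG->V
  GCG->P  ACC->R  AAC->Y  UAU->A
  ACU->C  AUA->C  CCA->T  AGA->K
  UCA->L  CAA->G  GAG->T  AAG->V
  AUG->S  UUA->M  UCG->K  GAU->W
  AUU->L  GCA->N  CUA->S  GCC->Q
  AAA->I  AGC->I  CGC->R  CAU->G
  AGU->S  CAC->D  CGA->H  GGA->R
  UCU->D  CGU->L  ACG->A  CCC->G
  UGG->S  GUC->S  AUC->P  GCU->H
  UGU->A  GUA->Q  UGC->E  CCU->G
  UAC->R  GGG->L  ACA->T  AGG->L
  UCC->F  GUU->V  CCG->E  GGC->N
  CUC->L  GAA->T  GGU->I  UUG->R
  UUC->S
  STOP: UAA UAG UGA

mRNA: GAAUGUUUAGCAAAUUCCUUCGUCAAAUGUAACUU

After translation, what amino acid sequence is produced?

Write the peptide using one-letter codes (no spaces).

start AUG at pos 2
pos 2: AUG -> S; peptide=S
pos 5: UUU -> F; peptide=SF
pos 8: AGC -> I; peptide=SFI
pos 11: AAA -> I; peptide=SFII
pos 14: UUC -> S; peptide=SFIIS
pos 17: CUU -> P; peptide=SFIISP
pos 20: CGU -> L; peptide=SFIISPL
pos 23: CAA -> G; peptide=SFIISPLG
pos 26: AUG -> S; peptide=SFIISPLGS
pos 29: UAA -> STOP

Answer: SFIISPLGS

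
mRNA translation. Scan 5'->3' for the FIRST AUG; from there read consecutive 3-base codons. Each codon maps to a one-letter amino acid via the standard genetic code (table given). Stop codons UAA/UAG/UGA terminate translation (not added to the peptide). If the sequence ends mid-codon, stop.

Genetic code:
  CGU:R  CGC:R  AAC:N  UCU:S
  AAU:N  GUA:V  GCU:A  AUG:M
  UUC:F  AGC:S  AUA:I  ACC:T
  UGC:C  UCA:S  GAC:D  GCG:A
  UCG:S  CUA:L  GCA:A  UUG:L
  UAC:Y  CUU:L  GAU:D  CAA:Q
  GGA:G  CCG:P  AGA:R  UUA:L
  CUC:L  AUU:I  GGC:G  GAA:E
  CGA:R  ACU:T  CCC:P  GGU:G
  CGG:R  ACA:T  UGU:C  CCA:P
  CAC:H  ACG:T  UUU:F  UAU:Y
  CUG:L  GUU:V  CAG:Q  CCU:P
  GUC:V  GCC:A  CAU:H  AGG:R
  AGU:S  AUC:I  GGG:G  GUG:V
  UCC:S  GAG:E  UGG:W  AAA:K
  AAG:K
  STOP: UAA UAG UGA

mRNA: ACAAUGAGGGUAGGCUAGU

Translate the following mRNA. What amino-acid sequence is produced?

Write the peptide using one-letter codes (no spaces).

Answer: MRVG

Derivation:
start AUG at pos 3
pos 3: AUG -> M; peptide=M
pos 6: AGG -> R; peptide=MR
pos 9: GUA -> V; peptide=MRV
pos 12: GGC -> G; peptide=MRVG
pos 15: UAG -> STOP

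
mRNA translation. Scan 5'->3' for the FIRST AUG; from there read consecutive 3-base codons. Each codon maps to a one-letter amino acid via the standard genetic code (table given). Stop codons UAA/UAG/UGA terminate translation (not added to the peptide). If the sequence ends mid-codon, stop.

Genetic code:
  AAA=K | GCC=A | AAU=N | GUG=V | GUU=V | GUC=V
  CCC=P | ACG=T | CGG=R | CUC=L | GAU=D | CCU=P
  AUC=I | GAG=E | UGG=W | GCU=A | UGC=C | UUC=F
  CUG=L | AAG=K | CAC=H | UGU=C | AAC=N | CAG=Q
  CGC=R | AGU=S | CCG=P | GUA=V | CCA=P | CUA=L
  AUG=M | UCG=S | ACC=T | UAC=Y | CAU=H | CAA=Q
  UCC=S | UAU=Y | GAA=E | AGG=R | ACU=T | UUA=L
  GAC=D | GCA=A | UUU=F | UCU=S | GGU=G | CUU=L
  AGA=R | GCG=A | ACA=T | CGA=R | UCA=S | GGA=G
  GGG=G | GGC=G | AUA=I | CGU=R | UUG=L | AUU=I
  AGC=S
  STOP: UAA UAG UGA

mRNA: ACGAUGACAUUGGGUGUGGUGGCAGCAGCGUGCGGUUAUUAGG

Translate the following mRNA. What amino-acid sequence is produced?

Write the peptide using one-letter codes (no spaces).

start AUG at pos 3
pos 3: AUG -> M; peptide=M
pos 6: ACA -> T; peptide=MT
pos 9: UUG -> L; peptide=MTL
pos 12: GGU -> G; peptide=MTLG
pos 15: GUG -> V; peptide=MTLGV
pos 18: GUG -> V; peptide=MTLGVV
pos 21: GCA -> A; peptide=MTLGVVA
pos 24: GCA -> A; peptide=MTLGVVAA
pos 27: GCG -> A; peptide=MTLGVVAAA
pos 30: UGC -> C; peptide=MTLGVVAAAC
pos 33: GGU -> G; peptide=MTLGVVAAACG
pos 36: UAU -> Y; peptide=MTLGVVAAACGY
pos 39: UAG -> STOP

Answer: MTLGVVAAACGY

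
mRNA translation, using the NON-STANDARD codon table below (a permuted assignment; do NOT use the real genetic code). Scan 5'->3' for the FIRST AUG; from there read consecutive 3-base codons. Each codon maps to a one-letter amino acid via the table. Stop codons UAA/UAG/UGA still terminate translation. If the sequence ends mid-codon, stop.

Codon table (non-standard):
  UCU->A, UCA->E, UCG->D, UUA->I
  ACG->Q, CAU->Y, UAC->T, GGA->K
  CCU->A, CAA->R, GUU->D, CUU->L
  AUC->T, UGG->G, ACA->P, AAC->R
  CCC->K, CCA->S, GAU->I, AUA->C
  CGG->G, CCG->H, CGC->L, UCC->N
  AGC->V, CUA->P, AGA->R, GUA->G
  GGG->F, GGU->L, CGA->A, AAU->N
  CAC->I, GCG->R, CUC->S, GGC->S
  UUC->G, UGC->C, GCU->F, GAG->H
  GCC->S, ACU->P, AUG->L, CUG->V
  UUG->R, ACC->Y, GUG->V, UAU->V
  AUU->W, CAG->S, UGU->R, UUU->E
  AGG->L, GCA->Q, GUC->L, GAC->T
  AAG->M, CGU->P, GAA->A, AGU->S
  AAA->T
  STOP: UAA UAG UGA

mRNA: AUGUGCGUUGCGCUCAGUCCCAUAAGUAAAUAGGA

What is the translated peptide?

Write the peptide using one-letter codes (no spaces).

Answer: LCDRSSKCST

Derivation:
start AUG at pos 0
pos 0: AUG -> L; peptide=L
pos 3: UGC -> C; peptide=LC
pos 6: GUU -> D; peptide=LCD
pos 9: GCG -> R; peptide=LCDR
pos 12: CUC -> S; peptide=LCDRS
pos 15: AGU -> S; peptide=LCDRSS
pos 18: CCC -> K; peptide=LCDRSSK
pos 21: AUA -> C; peptide=LCDRSSKC
pos 24: AGU -> S; peptide=LCDRSSKCS
pos 27: AAA -> T; peptide=LCDRSSKCST
pos 30: UAG -> STOP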